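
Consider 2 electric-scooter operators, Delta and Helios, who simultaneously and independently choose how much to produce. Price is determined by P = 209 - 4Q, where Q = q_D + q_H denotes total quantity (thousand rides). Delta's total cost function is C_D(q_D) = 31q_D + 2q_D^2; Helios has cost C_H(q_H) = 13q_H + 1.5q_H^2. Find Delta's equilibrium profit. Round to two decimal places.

614.57

Delta's profit: π_D = (209 - 4Q)q_D - (31q_D + 2q_D²). Setting ∂π_D/∂q_D = 0: 178 - 12q_D - 4(q_H) = 0.
Helios's first-order condition: 196 - 11q_H - 4(q_D) = 0.
Rearranging gives the reaction functions q_D = (178 - 4q_H)/12 and q_H = (196 - 4q_D)/11.
Solving the pair: q_D = 587/58, q_H = 410/29.
Price P = 209 - 4·(1407/58) = 111.9655.
Delta's profit: 111.9655·(587/58) - 31·(587/58) - 2(587/58)² = 614.5702.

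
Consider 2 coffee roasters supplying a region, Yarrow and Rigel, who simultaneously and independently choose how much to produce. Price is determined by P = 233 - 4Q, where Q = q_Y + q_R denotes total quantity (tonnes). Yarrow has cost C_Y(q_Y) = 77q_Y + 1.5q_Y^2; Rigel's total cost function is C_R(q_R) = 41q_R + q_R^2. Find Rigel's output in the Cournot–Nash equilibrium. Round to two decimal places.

15.83

Yarrow's profit: π_Y = (233 - 4Q)q_Y - (77q_Y + (3/2)q_Y²). Setting ∂π_Y/∂q_Y = 0: 156 - 11q_Y - 4(q_R) = 0.
Rigel's first-order condition: 192 - 10q_R - 4(q_Y) = 0.
So q_Y = (156 - 4q_R)/11 and q_R = (192 - 4q_Y)/10.
Substituting one into the other gives q_Y = 396/47 and q_R = 744/47.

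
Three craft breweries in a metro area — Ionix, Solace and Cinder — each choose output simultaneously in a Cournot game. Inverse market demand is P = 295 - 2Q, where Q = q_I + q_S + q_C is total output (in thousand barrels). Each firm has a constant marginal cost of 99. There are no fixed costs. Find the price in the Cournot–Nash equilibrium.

Each firm earns π_i = (295 - 2Q)q_i - 99q_i.
Setting ∂π_i/∂q_i = 0 with rivals' quantities fixed: 196 - 4q_i - 2·Σ_{j≠i} q_j = 0.
With identical firms every q_j equals q_i, so Σ_{j≠i} q_j = 2q_i and 196 = 8q_i, giving q_i = 49/2.
Total output Q = 147/2, so price P = 295 - 2·(147/2) = 148.

148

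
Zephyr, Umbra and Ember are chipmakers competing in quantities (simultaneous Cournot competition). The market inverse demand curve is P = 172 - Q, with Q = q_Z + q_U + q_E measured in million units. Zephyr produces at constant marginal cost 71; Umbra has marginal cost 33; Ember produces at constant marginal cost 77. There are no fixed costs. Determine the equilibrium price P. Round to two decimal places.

88.25

Zephyr's profit: π_Z = (172 - Q)q_Z - (71q_Z). Setting ∂π_Z/∂q_Z = 0: 101 - 2q_Z - (q_U + q_E) = 0.
Umbra's profit: π_U = (172 - Q)q_U - (33q_U). Setting ∂π_U/∂q_U = 0: 139 - 2q_U - (q_Z + q_E) = 0.
Ember's profit: π_E = (172 - Q)q_E - (77q_E). Setting ∂π_E/∂q_E = 0: 95 - 2q_E - (q_Z + q_U) = 0.
Adding the 3 first-order conditions: 335 − 4Q = 0, so Q = 335/4.
Back-substituting: q_Z = (101 − 335/4) = 69/4, q_U = (139 − 335/4) = 221/4, q_E = (95 − 335/4) = 45/4.
Total output Q = 335/4, so price P = 172 - 335/4 = 353/4.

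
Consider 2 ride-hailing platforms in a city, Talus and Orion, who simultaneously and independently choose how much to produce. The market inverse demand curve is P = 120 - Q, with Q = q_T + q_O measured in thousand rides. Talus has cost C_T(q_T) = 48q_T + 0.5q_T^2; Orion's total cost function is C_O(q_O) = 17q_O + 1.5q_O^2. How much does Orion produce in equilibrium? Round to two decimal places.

16.93

Talus's profit: π_T = (120 - Q)q_T - (48q_T + (1/2)q_T²). Setting ∂π_T/∂q_T = 0: 72 - 3q_T - (q_O) = 0.
Orion's first-order condition: 103 - 5q_O - (q_T) = 0.
Best responses: q_T = (72 - q_O)/3, q_O = (103 - q_T)/5.
Substituting one into the other gives q_T = 257/14 and q_O = 237/14.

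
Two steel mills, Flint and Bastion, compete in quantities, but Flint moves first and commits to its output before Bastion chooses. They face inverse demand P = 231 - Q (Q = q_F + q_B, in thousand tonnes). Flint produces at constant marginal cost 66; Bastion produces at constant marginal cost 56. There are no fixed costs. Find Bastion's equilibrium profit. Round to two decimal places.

Solve by backward induction. Given q_F, the follower Bastion maximises π_B = (231 - q_F - q_B)q_B - 56q_B.
Follower FOC: 175 - q_F - 2q_B = 0, so q_B(q_F) = (175 - q_F)/2.
Flint substitutes q_B(q_F) into its own profit: π_F = q_F(231 - q_F - (175 - q_F)/2) - 66q_F = (287/2 - (1/2)q_F)q_F - 66q_F.
Leader FOC: 155/2 - q_F = 0, so q_F = 155/2.
Then q_B = (175 - 155/2)/2 = 195/4.
Price P = 231 - 505/4 = 419/4.
Bastion's profit: (419/4 - 56)·(195/4) = 2376.5625.

2376.56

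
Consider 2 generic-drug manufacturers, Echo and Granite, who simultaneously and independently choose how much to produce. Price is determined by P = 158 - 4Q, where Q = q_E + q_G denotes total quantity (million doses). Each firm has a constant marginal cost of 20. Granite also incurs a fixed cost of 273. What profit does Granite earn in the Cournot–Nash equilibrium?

256

A representative firm's profit is π_i = q_i(158 - 4Q) - 20q_i.
Setting ∂π_i/∂q_i = 0 with rivals' quantities fixed: 138 - 8q_i - 4q_j = 0.
With identical firms every q_j equals q_i, so q_j = q_i and 138 = 12q_i, giving q_i = 23/2.
Price P = 158 - 4·23 = 66.
Granite's profit: (66 - 20)·(23/2) - 273 = 256.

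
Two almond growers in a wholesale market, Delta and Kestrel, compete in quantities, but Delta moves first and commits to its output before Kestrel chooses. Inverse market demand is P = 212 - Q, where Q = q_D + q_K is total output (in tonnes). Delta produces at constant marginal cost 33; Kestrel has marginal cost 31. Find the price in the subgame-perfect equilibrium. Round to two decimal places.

77.25

Solve by backward induction. Given q_D, the follower Kestrel maximises π_K = (212 - q_D - q_K)q_K - 31q_K.
∂π_K/∂q_K = 181 - q_D - 2q_K = 0 gives the reaction function q_K = (181 - q_D)/2.
Delta substitutes q_K(q_D) into its own profit: π_D = q_D(212 - q_D - (181 - q_D)/2) - 33q_D = (243/2 - (1/2)q_D)q_D - 33q_D.
The leader's first-order condition 177/2 - q_D = 0 yields q_D = 177/2.
Then q_K = (181 - 177/2)/2 = 185/4.
Total output Q = 539/4, so price P = 212 - 539/4 = 309/4.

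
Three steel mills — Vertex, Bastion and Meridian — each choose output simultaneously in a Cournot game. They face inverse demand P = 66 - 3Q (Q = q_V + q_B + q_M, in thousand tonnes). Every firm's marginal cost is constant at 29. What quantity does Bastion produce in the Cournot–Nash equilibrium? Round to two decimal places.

3.08

Each firm earns π_i = (66 - 3Q)q_i - 29q_i.
Setting ∂π_i/∂q_i = 0 with rivals' quantities fixed: 37 - 6q_i - 3·Σ_{j≠i} q_j = 0.
With identical firms every q_j equals q_i, so Σ_{j≠i} q_j = 2q_i and 37 = 12q_i, giving q_i = 37/12.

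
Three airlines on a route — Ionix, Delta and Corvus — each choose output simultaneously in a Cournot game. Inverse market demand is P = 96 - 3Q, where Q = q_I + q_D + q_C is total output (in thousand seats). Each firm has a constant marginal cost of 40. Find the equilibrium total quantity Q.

Each firm earns π_i = (96 - 3Q)q_i - 40q_i.
Setting ∂π_i/∂q_i = 0 with rivals' quantities fixed: 56 - 6q_i - 3·Σ_{j≠i} q_j = 0.
With identical firms every q_j equals q_i, so Σ_{j≠i} q_j = 2q_i and 56 = 12q_i, giving q_i = 14/3.
Total output Q = 14/3 + 14/3 + 14/3 = 14.

14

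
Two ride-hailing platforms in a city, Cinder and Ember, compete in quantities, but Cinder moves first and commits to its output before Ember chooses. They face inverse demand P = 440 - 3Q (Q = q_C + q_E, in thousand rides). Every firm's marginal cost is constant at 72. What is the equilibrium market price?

164

The follower Ember best-responds to any q_C: π_E = (440 - 3Q)q_E - 72q_E.
Follower FOC: 368 - 3q_C - 6q_E = 0, so q_E(q_C) = (368 - 3q_C)/6.
The leader anticipates this reaction. Substituting into P = 440 - 3Q gives P = 256 - (3/2)q_C, so π_C = (256 - (3/2)q_C)q_C - 72q_C.
The leader's first-order condition 184 - 3q_C = 0 yields q_C = 184/3.
Then q_E = (368 - 3·(184/3))/6 = 92/3.
Total output Q = 92, so price P = 440 - 3·92 = 164.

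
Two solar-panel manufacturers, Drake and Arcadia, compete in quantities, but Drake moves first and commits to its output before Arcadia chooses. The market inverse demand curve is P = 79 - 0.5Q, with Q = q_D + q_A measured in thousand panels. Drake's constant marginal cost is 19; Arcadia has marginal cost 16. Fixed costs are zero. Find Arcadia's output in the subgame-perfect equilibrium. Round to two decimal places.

Solve by backward induction. Given q_D, the follower Arcadia maximises π_A = (79 - (1/2)q_D - (1/2)q_A)q_A - 16q_A.
Setting the follower's marginal profit to zero, 63 - (1/2)q_D - q_A = 0, i.e. q_A = (63 - (1/2)q_D).
Drake substitutes q_A(q_D) into its own profit: π_D = q_D(79 - (1/2)q_D - (63 - (1/2)q_D)/2) - 19q_D = (95/2 - (1/4)q_D)q_D - 19q_D.
The leader's first-order condition 57/2 - (1/2)q_D = 0 yields q_D = 57.
Then q_A = (63 - (1/2)·57) = 69/2.

34.50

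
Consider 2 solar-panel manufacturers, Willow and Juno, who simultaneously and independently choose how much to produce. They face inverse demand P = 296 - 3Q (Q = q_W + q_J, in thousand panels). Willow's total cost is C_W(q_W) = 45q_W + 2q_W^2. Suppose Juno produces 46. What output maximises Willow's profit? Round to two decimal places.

11.30

With the rival's output fixed at 46, Willow's profit is π_W = (296 - 3·46 - 3q_W)q_W - (45q_W + 2q_W²) = (158 - 3q_W)q_W - (45q_W + 2q_W²).
∂π_W/∂q_W = 113 - 10q_W = 0, so q_W = 113/10.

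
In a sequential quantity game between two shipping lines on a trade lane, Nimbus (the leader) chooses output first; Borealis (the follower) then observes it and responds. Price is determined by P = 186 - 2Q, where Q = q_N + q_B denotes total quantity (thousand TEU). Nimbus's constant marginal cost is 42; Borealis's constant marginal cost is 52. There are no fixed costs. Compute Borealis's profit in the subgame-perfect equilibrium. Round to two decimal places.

The follower Borealis best-responds to any q_N: π_B = (186 - 2Q)q_B - 52q_B.
∂π_B/∂q_B = 134 - 2q_N - 4q_B = 0 gives the reaction function q_B = (134 - 2q_N)/4.
Nimbus substitutes q_B(q_N) into its own profit: π_N = q_N(186 - 2q_N - (134 - 2q_N)/2) - 42q_N = (119 - q_N)q_N - 42q_N.
Leader FOC: 77 - 2q_N = 0, so q_N = 77/2.
Then q_B = (134 - 2·(77/2))/4 = 57/4.
Price P = 186 - 2·(211/4) = 161/2.
Borealis's profit: (161/2 - 52)·(57/4) = 406.1250.

406.13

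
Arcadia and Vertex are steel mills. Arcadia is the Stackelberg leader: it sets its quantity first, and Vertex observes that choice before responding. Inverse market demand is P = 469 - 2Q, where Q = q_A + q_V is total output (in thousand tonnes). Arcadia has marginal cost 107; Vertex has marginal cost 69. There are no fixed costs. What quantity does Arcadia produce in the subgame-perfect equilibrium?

Solve by backward induction. Given q_A, the follower Vertex maximises π_V = (469 - 2q_A - 2q_V)q_V - 69q_V.
Setting the follower's marginal profit to zero, 400 - 2q_A - 4q_V = 0, i.e. q_V = (400 - 2q_A)/4.
Arcadia substitutes q_V(q_A) into its own profit: π_A = q_A(469 - 2q_A - (400 - 2q_A)/2) - 107q_A = (269 - q_A)q_A - 107q_A.
Leader FOC: 162 - 2q_A = 0, so q_A = 81.
Then q_V = (400 - 2·81)/4 = 119/2.

81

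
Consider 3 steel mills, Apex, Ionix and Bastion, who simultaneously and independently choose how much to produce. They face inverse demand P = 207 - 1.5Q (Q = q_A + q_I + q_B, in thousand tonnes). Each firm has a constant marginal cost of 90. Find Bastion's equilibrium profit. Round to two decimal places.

Each firm earns π_i = (207 - 1.5Q)q_i - 90q_i.
Setting ∂π_i/∂q_i = 0 with rivals' quantities fixed: 117 - 3q_i - (3/2)·Σ_{j≠i} q_j = 0.
With identical firms every q_j equals q_i, so Σ_{j≠i} q_j = 2q_i and 117 = 6q_i, giving q_i = 39/2.
Price P = 207 - (3/2)·(117/2) = 477/4.
Bastion's profit: (477/4 - 90)·(39/2) = 570.3750.

570.38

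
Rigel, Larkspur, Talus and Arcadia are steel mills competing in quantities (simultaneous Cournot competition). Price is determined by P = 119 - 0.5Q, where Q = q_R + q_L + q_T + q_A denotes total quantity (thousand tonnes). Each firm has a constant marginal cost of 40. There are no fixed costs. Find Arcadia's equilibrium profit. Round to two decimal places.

Each firm earns π_i = (119 - 0.5Q)q_i - 40q_i.
First-order condition (treating rivals' output as given): 79 - q_i - (1/2)·Σ_{j≠i} q_j = 0.
With identical firms every q_j equals q_i, so Σ_{j≠i} q_j = 3q_i and 79 = (5/2)q_i, giving q_i = 158/5.
Price P = 119 - (1/2)·(632/5) = 279/5.
Arcadia's profit: (279/5 - 40)·(158/5) = 499.2800.

499.28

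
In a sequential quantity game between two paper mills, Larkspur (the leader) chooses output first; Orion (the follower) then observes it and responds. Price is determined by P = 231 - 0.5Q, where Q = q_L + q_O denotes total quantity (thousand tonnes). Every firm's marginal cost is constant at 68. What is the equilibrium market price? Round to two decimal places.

108.75

The follower Orion best-responds to any q_L: π_O = (231 - 0.5Q)q_O - 68q_O.
Setting the follower's marginal profit to zero, 163 - (1/2)q_L - q_O = 0, i.e. q_O = (163 - (1/2)q_L).
The leader anticipates this reaction. Substituting into P = 231 - 0.5Q gives P = 299/2 - (1/4)q_L, so π_L = (299/2 - (1/4)q_L)q_L - 68q_L.
Leader FOC: 163/2 - (1/2)q_L = 0, so q_L = 163.
Then q_O = (163 - (1/2)·163) = 163/2.
Total output Q = 489/2, so price P = 231 - (1/2)·(489/2) = 435/4.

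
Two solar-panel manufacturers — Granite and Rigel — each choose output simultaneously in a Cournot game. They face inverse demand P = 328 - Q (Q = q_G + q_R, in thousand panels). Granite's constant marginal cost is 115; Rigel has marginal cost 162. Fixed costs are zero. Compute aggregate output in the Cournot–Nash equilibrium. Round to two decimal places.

126.33

Granite's profit: π_G = (328 - Q)q_G - (115q_G). Setting ∂π_G/∂q_G = 0: 213 - 2q_G - (q_R) = 0.
Rigel's first-order condition: 166 - 2q_R - (q_G) = 0.
Best responses: q_G = (213 - q_R)/2, q_R = (166 - q_G)/2.
Substituting one into the other gives q_G = 260/3 and q_R = 119/3.
Total output Q = 260/3 + 119/3 = 379/3.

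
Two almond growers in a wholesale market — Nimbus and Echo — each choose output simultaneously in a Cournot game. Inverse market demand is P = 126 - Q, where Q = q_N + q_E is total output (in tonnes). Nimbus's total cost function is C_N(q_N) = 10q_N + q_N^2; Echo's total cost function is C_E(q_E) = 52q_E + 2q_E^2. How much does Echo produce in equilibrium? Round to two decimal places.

7.83

Nimbus's profit: π_N = (126 - Q)q_N - (10q_N + q_N²). Setting ∂π_N/∂q_N = 0: 116 - 4q_N - (q_E) = 0.
Echo's profit: π_E = (126 - Q)q_E - (52q_E + 2q_E²). Setting ∂π_E/∂q_E = 0: 74 - 6q_E - (q_N) = 0.
So q_N = (116 - q_E)/4 and q_E = (74 - q_N)/6.
Solving the pair: q_N = 622/23, q_E = 180/23.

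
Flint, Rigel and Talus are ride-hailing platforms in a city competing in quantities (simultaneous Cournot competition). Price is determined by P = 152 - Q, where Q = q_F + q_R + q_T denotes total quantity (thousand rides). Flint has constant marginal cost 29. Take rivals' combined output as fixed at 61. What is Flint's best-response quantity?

31

With rivals' combined output fixed at 61, Flint's profit is π_F = (152 - 61 - q_F)q_F - (29q_F) = (91 - q_F)q_F - (29q_F).
∂π_F/∂q_F = 62 - 2q_F = 0, so q_F = 31.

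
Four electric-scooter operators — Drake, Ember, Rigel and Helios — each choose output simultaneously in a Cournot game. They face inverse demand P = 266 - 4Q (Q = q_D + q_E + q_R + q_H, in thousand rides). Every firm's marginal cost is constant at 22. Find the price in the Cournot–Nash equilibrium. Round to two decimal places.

Each firm earns π_i = (266 - 4Q)q_i - 22q_i.
Setting ∂π_i/∂q_i = 0 with rivals' quantities fixed: 244 - 8q_i - 4·Σ_{j≠i} q_j = 0.
By symmetry each firm produces the same amount; substituting Σ_{j≠i} q_j = 3q_i yields q_i = 244/20 = 61/5.
Total output Q = 244/5, so price P = 266 - 4·(244/5) = 354/5.

70.80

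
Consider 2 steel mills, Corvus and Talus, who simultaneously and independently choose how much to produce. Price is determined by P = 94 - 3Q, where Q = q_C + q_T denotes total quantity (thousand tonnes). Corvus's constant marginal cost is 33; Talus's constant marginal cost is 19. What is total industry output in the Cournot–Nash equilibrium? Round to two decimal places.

15.11

Corvus's profit: π_C = (94 - 3Q)q_C - (33q_C). Setting ∂π_C/∂q_C = 0: 61 - 6q_C - 3(q_T) = 0.
Talus's profit: π_T = (94 - 3Q)q_T - (19q_T). Setting ∂π_T/∂q_T = 0: 75 - 6q_T - 3(q_C) = 0.
Rearranging gives the reaction functions q_C = (61 - 3q_T)/6 and q_T = (75 - 3q_C)/6.
Substituting one into the other gives q_C = 47/9 and q_T = 89/9.
Total output Q = 47/9 + 89/9 = 136/9.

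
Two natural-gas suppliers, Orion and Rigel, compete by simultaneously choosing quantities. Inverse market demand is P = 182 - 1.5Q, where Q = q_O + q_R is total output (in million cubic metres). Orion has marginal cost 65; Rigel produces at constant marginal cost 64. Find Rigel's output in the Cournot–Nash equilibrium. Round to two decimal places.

Orion's profit: π_O = (182 - 1.5Q)q_O - (65q_O). Setting ∂π_O/∂q_O = 0: 117 - 3q_O - (3/2)(q_R) = 0.
Rigel's first-order condition: 118 - 3q_R - (3/2)(q_O) = 0.
Rearranging gives the reaction functions q_O = (117 - (3/2)q_R)/3 and q_R = (118 - (3/2)q_O)/3.
Solving the pair: q_O = 232/9, q_R = 238/9.

26.44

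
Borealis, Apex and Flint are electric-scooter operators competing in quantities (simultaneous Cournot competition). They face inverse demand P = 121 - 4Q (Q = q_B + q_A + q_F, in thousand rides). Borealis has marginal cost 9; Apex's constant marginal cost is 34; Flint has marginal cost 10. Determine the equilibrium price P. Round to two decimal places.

Borealis's profit: π_B = (121 - 4Q)q_B - (9q_B). Setting ∂π_B/∂q_B = 0: 112 - 8q_B - 4(q_A + q_F) = 0.
Apex's first-order condition: 87 - 8q_A - 4(q_B + q_F) = 0.
Flint's profit: π_F = (121 - 4Q)q_F - (10q_F). Setting ∂π_F/∂q_F = 0: 111 - 8q_F - 4(q_B + q_A) = 0.
Summing all 3 equations gives 310 − 16Q = 0, hence Q = 155/8.
Back-substituting: q_B = (112 − 155/2)/4 = 69/8, q_A = (87 − 155/2)/4 = 19/8, q_F = (111 − 155/2)/4 = 67/8.
Total output Q = 155/8, so price P = 121 - 4·(155/8) = 87/2.

43.50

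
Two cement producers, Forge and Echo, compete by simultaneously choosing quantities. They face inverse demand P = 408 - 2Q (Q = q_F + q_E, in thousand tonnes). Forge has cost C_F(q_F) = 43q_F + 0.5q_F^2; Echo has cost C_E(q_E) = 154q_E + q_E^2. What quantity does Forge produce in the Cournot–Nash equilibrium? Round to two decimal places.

64.69

Forge's profit: π_F = (408 - 2Q)q_F - (43q_F + (1/2)q_F²). Setting ∂π_F/∂q_F = 0: 365 - 5q_F - 2(q_E) = 0.
Echo's first-order condition: 254 - 6q_E - 2(q_F) = 0.
Rearranging gives the reaction functions q_F = (365 - 2q_E)/5 and q_E = (254 - 2q_F)/6.
Solving the pair: q_F = 841/13, q_E = 270/13.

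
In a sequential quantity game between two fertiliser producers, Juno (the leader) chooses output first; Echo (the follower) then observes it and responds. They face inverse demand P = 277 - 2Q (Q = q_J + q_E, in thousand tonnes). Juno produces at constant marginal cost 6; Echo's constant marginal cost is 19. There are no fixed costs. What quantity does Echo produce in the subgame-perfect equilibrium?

Solve by backward induction. Given q_J, the follower Echo maximises π_E = (277 - 2q_J - 2q_E)q_E - 19q_E.
∂π_E/∂q_E = 258 - 2q_J - 4q_E = 0 gives the reaction function q_E = (258 - 2q_J)/4.
The leader anticipates this reaction. Substituting into P = 277 - 2Q gives P = 148 - q_J, so π_J = (148 - q_J)q_J - 6q_J.
Leader FOC: 142 - 2q_J = 0, so q_J = 71.
Then q_E = (258 - 2·71)/4 = 29.

29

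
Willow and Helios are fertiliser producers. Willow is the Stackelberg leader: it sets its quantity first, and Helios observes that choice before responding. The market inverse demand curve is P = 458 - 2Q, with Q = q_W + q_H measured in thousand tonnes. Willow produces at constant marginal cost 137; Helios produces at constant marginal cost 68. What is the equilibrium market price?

200

Solve by backward induction. Given q_W, the follower Helios maximises π_H = (458 - 2q_W - 2q_H)q_H - 68q_H.
∂π_H/∂q_H = 390 - 2q_W - 4q_H = 0 gives the reaction function q_H = (390 - 2q_W)/4.
Willow substitutes q_H(q_W) into its own profit: π_W = q_W(458 - 2q_W - (390 - 2q_W)/2) - 137q_W = (263 - q_W)q_W - 137q_W.
The leader's first-order condition 126 - 2q_W = 0 yields q_W = 63.
Then q_H = (390 - 2·63)/4 = 66.
Total output Q = 129, so price P = 458 - 2·129 = 200.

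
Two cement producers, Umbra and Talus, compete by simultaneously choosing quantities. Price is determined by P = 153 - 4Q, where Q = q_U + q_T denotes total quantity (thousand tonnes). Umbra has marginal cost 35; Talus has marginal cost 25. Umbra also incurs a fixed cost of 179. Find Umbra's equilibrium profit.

Umbra's profit: π_U = (153 - 4Q)q_U - (35q_U). Setting ∂π_U/∂q_U = 0: 118 - 8q_U - 4(q_T) = 0.
Talus's profit: π_T = (153 - 4Q)q_T - (25q_T). Setting ∂π_T/∂q_T = 0: 128 - 8q_T - 4(q_U) = 0.
Rearranging gives the reaction functions q_U = (118 - 4q_T)/8 and q_T = (128 - 4q_U)/8.
Substituting one into the other gives q_U = 9 and q_T = 23/2.
Price P = 153 - 4·(41/2) = 71.
Umbra's profit: (71 - 35)·9 - 179 = 145.

145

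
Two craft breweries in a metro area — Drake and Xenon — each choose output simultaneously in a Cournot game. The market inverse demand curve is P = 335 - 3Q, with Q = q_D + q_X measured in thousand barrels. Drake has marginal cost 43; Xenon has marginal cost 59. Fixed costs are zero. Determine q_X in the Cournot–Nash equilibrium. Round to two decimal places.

Drake's profit: π_D = (335 - 3Q)q_D - (43q_D). Setting ∂π_D/∂q_D = 0: 292 - 6q_D - 3(q_X) = 0.
Xenon's profit: π_X = (335 - 3Q)q_X - (59q_X). Setting ∂π_X/∂q_X = 0: 276 - 6q_X - 3(q_D) = 0.
Best responses: q_D = (292 - 3q_X)/6, q_X = (276 - 3q_D)/6.
Substituting one into the other gives q_D = 308/9 and q_X = 260/9.

28.89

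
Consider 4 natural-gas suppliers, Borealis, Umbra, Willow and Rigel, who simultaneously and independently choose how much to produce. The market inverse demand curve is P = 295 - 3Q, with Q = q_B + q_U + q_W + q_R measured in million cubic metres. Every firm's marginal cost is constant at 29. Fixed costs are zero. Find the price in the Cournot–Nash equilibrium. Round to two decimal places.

A representative firm's profit is π_i = q_i(295 - 3Q) - 29q_i.
First-order condition (treating rivals' output as given): 266 - 6q_i - 3·Σ_{j≠i} q_j = 0.
By symmetry each firm produces the same amount; substituting Σ_{j≠i} q_j = 3q_i yields q_i = 266/15.
Total output Q = 1064/15, so price P = 295 - 3·(1064/15) = 411/5.

82.20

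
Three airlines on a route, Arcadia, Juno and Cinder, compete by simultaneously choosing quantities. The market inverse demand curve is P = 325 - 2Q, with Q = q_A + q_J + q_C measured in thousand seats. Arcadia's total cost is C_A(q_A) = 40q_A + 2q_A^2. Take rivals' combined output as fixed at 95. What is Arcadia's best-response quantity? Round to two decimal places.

With rivals' combined output fixed at 95, Arcadia's profit is π_A = (325 - 2·95 - 2q_A)q_A - (40q_A + 2q_A²) = (135 - 2q_A)q_A - (40q_A + 2q_A²).
∂π_A/∂q_A = 95 - 8q_A = 0, so q_A = 95/8.

11.88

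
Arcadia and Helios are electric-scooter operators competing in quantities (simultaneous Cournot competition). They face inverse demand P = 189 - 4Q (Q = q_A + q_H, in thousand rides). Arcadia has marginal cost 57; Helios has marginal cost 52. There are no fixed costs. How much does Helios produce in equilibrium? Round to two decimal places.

Arcadia's profit: π_A = (189 - 4Q)q_A - (57q_A). Setting ∂π_A/∂q_A = 0: 132 - 8q_A - 4(q_H) = 0.
Helios's first-order condition: 137 - 8q_H - 4(q_A) = 0.
Best responses: q_A = (132 - 4q_H)/8, q_H = (137 - 4q_A)/8.
Solving the pair: q_A = 127/12, q_H = 71/6.

11.83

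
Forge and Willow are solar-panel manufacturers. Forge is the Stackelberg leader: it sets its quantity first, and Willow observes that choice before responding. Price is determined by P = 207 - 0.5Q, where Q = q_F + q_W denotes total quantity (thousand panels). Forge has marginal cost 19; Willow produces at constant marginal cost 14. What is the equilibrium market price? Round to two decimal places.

The follower Willow best-responds to any q_F: π_W = (207 - 0.5Q)q_W - 14q_W.
Setting the follower's marginal profit to zero, 193 - (1/2)q_F - q_W = 0, i.e. q_W = (193 - (1/2)q_F).
The leader anticipates this reaction. Substituting into P = 207 - 0.5Q gives P = 221/2 - (1/4)q_F, so π_F = (221/2 - (1/4)q_F)q_F - 19q_F.
Leader FOC: 183/2 - (1/2)q_F = 0, so q_F = 183.
Then q_W = (193 - (1/2)·183) = 203/2.
Total output Q = 569/2, so price P = 207 - (1/2)·(569/2) = 259/4.

64.75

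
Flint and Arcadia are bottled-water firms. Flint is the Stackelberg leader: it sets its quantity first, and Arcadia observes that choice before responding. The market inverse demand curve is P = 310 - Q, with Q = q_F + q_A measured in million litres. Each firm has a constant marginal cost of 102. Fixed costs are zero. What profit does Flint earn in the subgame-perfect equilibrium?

5408

The follower Arcadia best-responds to any q_F: π_A = (310 - Q)q_A - 102q_A.
∂π_A/∂q_A = 208 - q_F - 2q_A = 0 gives the reaction function q_A = (208 - q_F)/2.
The leader anticipates this reaction. Substituting into P = 310 - Q gives P = 206 - (1/2)q_F, so π_F = (206 - (1/2)q_F)q_F - 102q_F.
Maximising: ∂π_F/∂q_F = 104 - q_F = 0, giving q_F = 104.
Then q_A = (208 - 104)/2 = 52.
Price P = 310 - 156 = 154.
Flint's profit: (154 - 102)·104 = 5408.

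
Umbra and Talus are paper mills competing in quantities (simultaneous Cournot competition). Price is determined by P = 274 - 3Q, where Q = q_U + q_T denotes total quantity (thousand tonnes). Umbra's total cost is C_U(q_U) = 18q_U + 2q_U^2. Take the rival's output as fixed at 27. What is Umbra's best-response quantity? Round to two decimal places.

With the rival's output fixed at 27, Umbra's profit is π_U = (274 - 3·27 - 3q_U)q_U - (18q_U + 2q_U²) = (193 - 3q_U)q_U - (18q_U + 2q_U²).
∂π_U/∂q_U = 175 - 10q_U = 0, so q_U = 35/2.

17.50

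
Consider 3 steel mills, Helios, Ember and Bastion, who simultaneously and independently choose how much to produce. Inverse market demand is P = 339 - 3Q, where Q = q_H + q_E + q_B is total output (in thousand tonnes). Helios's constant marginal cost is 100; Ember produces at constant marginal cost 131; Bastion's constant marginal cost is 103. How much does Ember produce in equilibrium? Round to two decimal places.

Helios's profit: π_H = (339 - 3Q)q_H - (100q_H). Setting ∂π_H/∂q_H = 0: 239 - 6q_H - 3(q_E + q_B) = 0.
Ember's profit: π_E = (339 - 3Q)q_E - (131q_E). Setting ∂π_E/∂q_E = 0: 208 - 6q_E - 3(q_H + q_B) = 0.
Bastion's first-order condition: 236 - 6q_B - 3(q_H + q_E) = 0.
Adding the 3 first-order conditions: 683 − 12Q = 0, so Q = 683/12.
Back-substituting: q_H = (239 − 683/4)/3 = 91/4, q_E = (208 − 683/4)/3 = 149/12, q_B = (236 − 683/4)/3 = 87/4.

12.42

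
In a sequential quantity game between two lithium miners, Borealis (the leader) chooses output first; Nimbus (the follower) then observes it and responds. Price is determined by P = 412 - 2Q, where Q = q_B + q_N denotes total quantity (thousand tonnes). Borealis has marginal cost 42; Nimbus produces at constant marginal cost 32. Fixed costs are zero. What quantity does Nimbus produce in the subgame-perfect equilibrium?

50

The follower Nimbus best-responds to any q_B: π_N = (412 - 2Q)q_N - 32q_N.
Follower FOC: 380 - 2q_B - 4q_N = 0, so q_N(q_B) = (380 - 2q_B)/4.
Borealis substitutes q_N(q_B) into its own profit: π_B = q_B(412 - 2q_B - (380 - 2q_B)/2) - 42q_B = (222 - q_B)q_B - 42q_B.
The leader's first-order condition 180 - 2q_B = 0 yields q_B = 90.
Then q_N = (380 - 2·90)/4 = 50.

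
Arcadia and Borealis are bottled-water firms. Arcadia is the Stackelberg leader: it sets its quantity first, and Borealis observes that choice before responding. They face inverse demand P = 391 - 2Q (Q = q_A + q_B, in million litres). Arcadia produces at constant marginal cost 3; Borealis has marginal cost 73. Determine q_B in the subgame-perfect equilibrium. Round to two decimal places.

Solve by backward induction. Given q_A, the follower Borealis maximises π_B = (391 - 2q_A - 2q_B)q_B - 73q_B.
∂π_B/∂q_B = 318 - 2q_A - 4q_B = 0 gives the reaction function q_B = (318 - 2q_A)/4.
Arcadia substitutes q_B(q_A) into its own profit: π_A = q_A(391 - 2q_A - (318 - 2q_A)/2) - 3q_A = (232 - q_A)q_A - 3q_A.
The leader's first-order condition 229 - 2q_A = 0 yields q_A = 229/2.
Then q_B = (318 - 2·(229/2))/4 = 89/4.

22.25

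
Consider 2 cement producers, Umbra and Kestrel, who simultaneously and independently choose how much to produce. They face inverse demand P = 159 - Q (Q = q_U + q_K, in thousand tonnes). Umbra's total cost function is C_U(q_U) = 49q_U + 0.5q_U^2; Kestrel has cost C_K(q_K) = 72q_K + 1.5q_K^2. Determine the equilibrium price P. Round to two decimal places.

Umbra's profit: π_U = (159 - Q)q_U - (49q_U + (1/2)q_U²). Setting ∂π_U/∂q_U = 0: 110 - 3q_U - (q_K) = 0.
Kestrel's first-order condition: 87 - 5q_K - (q_U) = 0.
So q_U = (110 - q_K)/3 and q_K = (87 - q_U)/5.
Substituting one into the other gives q_U = 463/14 and q_K = 151/14.
Total output Q = 307/7, so price P = 159 - 307/7 = 806/7.

115.14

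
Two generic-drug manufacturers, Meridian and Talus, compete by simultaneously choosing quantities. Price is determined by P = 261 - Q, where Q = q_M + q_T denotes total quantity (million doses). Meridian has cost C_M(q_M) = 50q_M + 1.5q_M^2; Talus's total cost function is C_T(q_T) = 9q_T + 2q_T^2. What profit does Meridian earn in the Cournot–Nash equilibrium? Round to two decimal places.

3056.47

Meridian's profit: π_M = (261 - Q)q_M - (50q_M + (3/2)q_M²). Setting ∂π_M/∂q_M = 0: 211 - 5q_M - (q_T) = 0.
Talus's profit: π_T = (261 - Q)q_T - (9q_T + 2q_T²). Setting ∂π_T/∂q_T = 0: 252 - 6q_T - (q_M) = 0.
Best responses: q_M = (211 - q_T)/5, q_T = (252 - q_M)/6.
Substituting one into the other gives q_M = 1014/29 and q_T = 1049/29.
Price P = 261 - 71.1379 = 189.8621.
Meridian's profit: 189.8621·(1014/29) - 50·(1014/29) - (3/2)(1014/29)² = 3056.4685.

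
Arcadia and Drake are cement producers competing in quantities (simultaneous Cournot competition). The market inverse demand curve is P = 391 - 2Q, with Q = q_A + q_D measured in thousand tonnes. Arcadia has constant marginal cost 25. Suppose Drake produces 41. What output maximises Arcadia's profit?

With the rival's output fixed at 41, Arcadia's profit is π_A = (391 - 2·41 - 2q_A)q_A - (25q_A) = (309 - 2q_A)q_A - (25q_A).
∂π_A/∂q_A = 284 - 4q_A = 0, so q_A = 71.

71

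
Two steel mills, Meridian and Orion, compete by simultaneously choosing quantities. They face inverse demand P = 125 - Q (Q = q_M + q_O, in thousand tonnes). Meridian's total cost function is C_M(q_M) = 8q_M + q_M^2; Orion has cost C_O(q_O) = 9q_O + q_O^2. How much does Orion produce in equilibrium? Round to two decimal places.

Meridian's profit: π_M = (125 - Q)q_M - (8q_M + q_M²). Setting ∂π_M/∂q_M = 0: 117 - 4q_M - (q_O) = 0.
Orion's first-order condition: 116 - 4q_O - (q_M) = 0.
So q_M = (117 - q_O)/4 and q_O = (116 - q_M)/4.
Substituting one into the other gives q_M = 352/15 and q_O = 347/15.

23.13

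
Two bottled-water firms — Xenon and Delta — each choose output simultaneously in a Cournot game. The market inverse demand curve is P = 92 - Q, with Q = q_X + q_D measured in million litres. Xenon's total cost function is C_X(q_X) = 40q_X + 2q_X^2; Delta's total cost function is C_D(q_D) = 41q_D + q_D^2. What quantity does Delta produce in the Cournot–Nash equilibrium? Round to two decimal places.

Xenon's profit: π_X = (92 - Q)q_X - (40q_X + 2q_X²). Setting ∂π_X/∂q_X = 0: 52 - 6q_X - (q_D) = 0.
Delta's first-order condition: 51 - 4q_D - (q_X) = 0.
Best responses: q_X = (52 - q_D)/6, q_D = (51 - q_X)/4.
Solving the pair: q_X = 157/23, q_D = 254/23.

11.04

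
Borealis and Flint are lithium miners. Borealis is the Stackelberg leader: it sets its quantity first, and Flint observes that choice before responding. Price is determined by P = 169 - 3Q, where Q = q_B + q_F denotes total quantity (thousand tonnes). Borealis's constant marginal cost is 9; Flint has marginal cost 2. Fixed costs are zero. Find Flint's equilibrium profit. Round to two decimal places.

682.52

The follower Flint best-responds to any q_B: π_F = (169 - 3Q)q_F - 2q_F.
∂π_F/∂q_F = 167 - 3q_B - 6q_F = 0 gives the reaction function q_F = (167 - 3q_B)/6.
The leader anticipates this reaction. Substituting into P = 169 - 3Q gives P = 171/2 - (3/2)q_B, so π_B = (171/2 - (3/2)q_B)q_B - 9q_B.
Leader FOC: 153/2 - 3q_B = 0, so q_B = 51/2.
Then q_F = (167 - 3·(51/2))/6 = 181/12.
Price P = 169 - 3·(487/12) = 189/4.
Flint's profit: (189/4 - 2)·(181/12) = 682.5208.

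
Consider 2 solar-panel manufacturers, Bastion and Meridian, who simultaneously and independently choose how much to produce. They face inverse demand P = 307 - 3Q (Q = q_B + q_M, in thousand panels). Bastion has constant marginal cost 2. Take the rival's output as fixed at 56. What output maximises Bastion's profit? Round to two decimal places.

With the rival's output fixed at 56, Bastion's profit is π_B = (307 - 3·56 - 3q_B)q_B - (2q_B) = (139 - 3q_B)q_B - (2q_B).
∂π_B/∂q_B = 137 - 6q_B = 0, so q_B = 137/6.

22.83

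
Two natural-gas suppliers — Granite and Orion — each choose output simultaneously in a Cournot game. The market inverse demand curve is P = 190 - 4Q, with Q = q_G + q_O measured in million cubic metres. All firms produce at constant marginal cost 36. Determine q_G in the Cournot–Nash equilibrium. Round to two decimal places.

Each firm earns π_i = (190 - 4Q)q_i - 36q_i.
First-order condition (treating rivals' output as given): 154 - 8q_i - 4q_j = 0.
By symmetry each firm produces the same amount; substituting q_j = q_i yields q_i = 154/12 = 77/6.

12.83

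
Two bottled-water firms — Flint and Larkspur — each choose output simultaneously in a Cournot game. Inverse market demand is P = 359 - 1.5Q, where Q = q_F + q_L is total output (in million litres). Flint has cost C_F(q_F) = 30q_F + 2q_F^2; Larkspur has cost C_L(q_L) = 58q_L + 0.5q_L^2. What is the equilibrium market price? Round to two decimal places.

214.65

Flint's profit: π_F = (359 - 1.5Q)q_F - (30q_F + 2q_F²). Setting ∂π_F/∂q_F = 0: 329 - 7q_F - (3/2)(q_L) = 0.
Larkspur's first-order condition: 301 - 4q_L - (3/2)(q_F) = 0.
Rearranging gives the reaction functions q_F = (329 - (3/2)q_L)/7 and q_L = (301 - (3/2)q_F)/4.
Solving the pair: q_F = 33.5728, q_L = 62.6602.
Total output Q = 96.2330, so price P = 359 - (3/2)·96.2330 = 214.6505.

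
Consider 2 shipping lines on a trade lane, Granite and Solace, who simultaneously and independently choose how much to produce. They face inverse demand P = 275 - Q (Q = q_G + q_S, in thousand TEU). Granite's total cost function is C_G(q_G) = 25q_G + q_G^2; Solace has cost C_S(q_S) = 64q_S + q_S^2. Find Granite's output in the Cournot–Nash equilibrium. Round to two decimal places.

52.60

Granite's profit: π_G = (275 - Q)q_G - (25q_G + q_G²). Setting ∂π_G/∂q_G = 0: 250 - 4q_G - (q_S) = 0.
Solace's profit: π_S = (275 - Q)q_S - (64q_S + q_S²). Setting ∂π_S/∂q_S = 0: 211 - 4q_S - (q_G) = 0.
Best responses: q_G = (250 - q_S)/4, q_S = (211 - q_G)/4.
Solving the pair: q_G = 263/5, q_S = 198/5.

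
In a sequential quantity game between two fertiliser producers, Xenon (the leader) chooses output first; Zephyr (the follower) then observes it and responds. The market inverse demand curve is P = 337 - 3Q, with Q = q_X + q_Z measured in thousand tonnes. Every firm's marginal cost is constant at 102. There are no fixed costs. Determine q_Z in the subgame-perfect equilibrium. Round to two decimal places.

Solve by backward induction. Given q_X, the follower Zephyr maximises π_Z = (337 - 3q_X - 3q_Z)q_Z - 102q_Z.
Follower FOC: 235 - 3q_X - 6q_Z = 0, so q_Z(q_X) = (235 - 3q_X)/6.
Xenon substitutes q_Z(q_X) into its own profit: π_X = q_X(337 - 3q_X - (235 - 3q_X)/2) - 102q_X = (439/2 - (3/2)q_X)q_X - 102q_X.
Maximising: ∂π_X/∂q_X = 235/2 - 3q_X = 0, giving q_X = 235/6.
Then q_Z = (235 - 3·(235/6))/6 = 235/12.

19.58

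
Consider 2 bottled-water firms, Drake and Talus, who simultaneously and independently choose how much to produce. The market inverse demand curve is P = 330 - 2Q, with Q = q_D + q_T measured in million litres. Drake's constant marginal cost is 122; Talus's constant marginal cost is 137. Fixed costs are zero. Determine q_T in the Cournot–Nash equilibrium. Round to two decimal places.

Drake's profit: π_D = (330 - 2Q)q_D - (122q_D). Setting ∂π_D/∂q_D = 0: 208 - 4q_D - 2(q_T) = 0.
Talus's profit: π_T = (330 - 2Q)q_T - (137q_T). Setting ∂π_T/∂q_T = 0: 193 - 4q_T - 2(q_D) = 0.
Rearranging gives the reaction functions q_D = (208 - 2q_T)/4 and q_T = (193 - 2q_D)/4.
Substituting one into the other gives q_D = 223/6 and q_T = 89/3.

29.67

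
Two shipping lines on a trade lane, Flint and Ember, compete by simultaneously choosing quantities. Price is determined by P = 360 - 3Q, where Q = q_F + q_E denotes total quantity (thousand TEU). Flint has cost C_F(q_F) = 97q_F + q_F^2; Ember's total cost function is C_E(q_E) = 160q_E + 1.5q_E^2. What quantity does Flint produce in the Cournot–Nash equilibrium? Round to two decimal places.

Flint's profit: π_F = (360 - 3Q)q_F - (97q_F + q_F²). Setting ∂π_F/∂q_F = 0: 263 - 8q_F - 3(q_E) = 0.
Ember's profit: π_E = (360 - 3Q)q_E - (160q_E + (3/2)q_E²). Setting ∂π_E/∂q_E = 0: 200 - 9q_E - 3(q_F) = 0.
So q_F = (263 - 3q_E)/8 and q_E = (200 - 3q_F)/9.
Substituting one into the other gives q_F = 589/21 and q_E = 811/63.

28.05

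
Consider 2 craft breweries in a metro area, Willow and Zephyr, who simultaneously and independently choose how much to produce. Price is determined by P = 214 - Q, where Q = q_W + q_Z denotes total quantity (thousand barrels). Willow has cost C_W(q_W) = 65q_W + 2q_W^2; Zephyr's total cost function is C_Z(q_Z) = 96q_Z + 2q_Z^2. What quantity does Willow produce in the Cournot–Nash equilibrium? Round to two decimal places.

22.17

Willow's profit: π_W = (214 - Q)q_W - (65q_W + 2q_W²). Setting ∂π_W/∂q_W = 0: 149 - 6q_W - (q_Z) = 0.
Zephyr's first-order condition: 118 - 6q_Z - (q_W) = 0.
Rearranging gives the reaction functions q_W = (149 - q_Z)/6 and q_Z = (118 - q_W)/6.
Solving the pair: q_W = 776/35, q_Z = 559/35.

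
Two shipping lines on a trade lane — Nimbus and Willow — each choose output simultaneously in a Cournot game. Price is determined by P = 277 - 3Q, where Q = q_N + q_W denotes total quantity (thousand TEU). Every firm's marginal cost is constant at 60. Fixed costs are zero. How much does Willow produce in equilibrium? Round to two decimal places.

24.11

Each firm earns π_i = (277 - 3Q)q_i - 60q_i.
First-order condition (treating rivals' output as given): 217 - 6q_i - 3q_j = 0.
With identical firms every q_j equals q_i, so q_j = q_i and 217 = 9q_i, giving q_i = 217/9.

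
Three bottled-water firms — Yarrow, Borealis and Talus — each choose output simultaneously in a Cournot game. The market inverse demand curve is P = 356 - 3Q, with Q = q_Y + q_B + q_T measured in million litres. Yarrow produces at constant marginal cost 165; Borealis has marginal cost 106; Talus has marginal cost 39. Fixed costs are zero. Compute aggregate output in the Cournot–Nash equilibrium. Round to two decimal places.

63.17

Yarrow's profit: π_Y = (356 - 3Q)q_Y - (165q_Y). Setting ∂π_Y/∂q_Y = 0: 191 - 6q_Y - 3(q_B + q_T) = 0.
Borealis's profit: π_B = (356 - 3Q)q_B - (106q_B). Setting ∂π_B/∂q_B = 0: 250 - 6q_B - 3(q_Y + q_T) = 0.
Talus's profit: π_T = (356 - 3Q)q_T - (39q_T). Setting ∂π_T/∂q_T = 0: 317 - 6q_T - 3(q_Y + q_B) = 0.
Summing all 3 equations gives 758 − 12Q = 0, hence Q = 379/6.
Back-substituting: q_Y = (191 − 379/2)/3 = 1/2, q_B = (250 − 379/2)/3 = 121/6, q_T = (317 − 379/2)/3 = 85/2.
Total output Q = 1/2 + 121/6 + 85/2 = 379/6.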